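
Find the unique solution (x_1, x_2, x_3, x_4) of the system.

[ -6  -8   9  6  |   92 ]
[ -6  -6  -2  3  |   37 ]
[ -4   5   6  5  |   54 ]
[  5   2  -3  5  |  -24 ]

(-5, -1, 4, 3)

Forward elimination on [A|b]:
R2 <- R2 - (1)*R1:  [   0    2  -11   -3  -55 ]
R3 <- R3 - (2/3)*R1:  [     0   31/3      0      1  -22/3 ]
R4 <- R4 - (-5/6)*R1:  [     0  -14/3    9/2     10  158/3 ]
R3 <- R3 - (31/6)*R2:  [      0       0   341/6    33/2  1661/6 ]
R4 <- R4 - (-7/3)*R2:  [      0       0  -127/6       3  -227/3 ]
R4 <- R4 - (-127/341)*R3:  [       0        0        0   567/62  1701/62 ]
Row echelon form:
[ -6  -8      9       6  |       92 ]
[  0   2    -11      -3  |      -55 ]
[  0   0  341/6    33/2  |   1661/6 ]
[  0   0      0  567/62  |  1701/62 ]
Back-substitution:
x_4 = (1701/62) / (567/62) = 3
x_3 = (1661/6 - (33/2)*(3)) / (341/6) = 4
x_2 = (-55 - (-11)*(4) - (-3)*(3)) / 2 = -1
x_1 = (92 - (-8)*(-1) - (9)*(4) - (6)*(3)) / -6 = -5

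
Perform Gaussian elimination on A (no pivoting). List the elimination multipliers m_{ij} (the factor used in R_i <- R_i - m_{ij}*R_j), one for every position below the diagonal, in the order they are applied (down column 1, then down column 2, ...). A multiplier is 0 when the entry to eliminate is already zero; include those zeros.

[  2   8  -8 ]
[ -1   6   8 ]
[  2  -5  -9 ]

multipliers: -1/2, 1, -13/10

Forward elimination:
R2 <- R2 - (-1/2)*R1:  [  0  10   4 ]
R3 <- R3 - (1)*R1:  [   0  -13   -1 ]
R3 <- R3 - (-13/10)*R2:  [    0     0  21/5 ]
Multipliers (in order of application): m_{21} = -1/2, m_{31} = 1, m_{32} = -13/10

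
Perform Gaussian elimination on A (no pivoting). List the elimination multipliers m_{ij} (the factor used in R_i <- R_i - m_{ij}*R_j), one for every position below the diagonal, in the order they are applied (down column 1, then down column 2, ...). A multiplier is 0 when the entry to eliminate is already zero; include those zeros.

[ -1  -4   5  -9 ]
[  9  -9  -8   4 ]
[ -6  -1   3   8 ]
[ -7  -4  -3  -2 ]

Forward elimination:
R2 <- R2 - (-9)*R1:  [   0  -45   37  -77 ]
R3 <- R3 - (6)*R1:  [   0   23  -27   62 ]
R4 <- R4 - (7)*R1:  [   0   24  -38   61 ]
R3 <- R3 - (-23/45)*R2:  [       0        0  -364/45  1019/45 ]
R4 <- R4 - (-8/15)*R2:  [       0        0  -274/15   299/15 ]
R4 <- R4 - (411/182)*R3:  [         0          0          0  -5679/182 ]
Multipliers (in order of application): m_{21} = -9, m_{31} = 6, m_{41} = 7, m_{32} = -23/45, m_{42} = -8/15, m_{43} = 411/182

multipliers: -9, 6, 7, -23/45, -8/15, 411/182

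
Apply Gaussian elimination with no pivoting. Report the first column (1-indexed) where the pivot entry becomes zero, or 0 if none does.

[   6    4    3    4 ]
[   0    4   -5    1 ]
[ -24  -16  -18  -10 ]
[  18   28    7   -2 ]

first zero-pivot column = 4

Naive forward elimination:
R3 <- R3 - (-4)*R1:  [  0   0  -6   6 ]
R4 <- R4 - (3)*R1:  [   0   16   -2  -14 ]
R4 <- R4 - (4)*R2:  [   0    0   18  -18 ]
R4 <- R4 - (-3)*R3:  [ 0  0  0  0 ]
Matrix at this point:
[ 6  4   3  4 ]
[ 0  4  -5  1 ]
[ 0  0  -6  6 ]
[ 0  0   0  0 ]
Pivot entry (4,4) in the last row is zero and there are no rows below to swap with -> zero pivot in column 4 (A is singular).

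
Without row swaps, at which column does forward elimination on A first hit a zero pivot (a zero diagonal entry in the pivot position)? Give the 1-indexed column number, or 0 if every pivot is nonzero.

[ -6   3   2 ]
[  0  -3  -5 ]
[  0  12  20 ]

Naive forward elimination:
R3 <- R3 - (-4)*R2:  [ 0  0  0 ]
Matrix at this point:
[ -6   3   2 ]
[  0  -3  -5 ]
[  0   0   0 ]
Pivot entry (3,3) in the last row is zero and there are no rows below to swap with -> zero pivot in column 3 (A is singular).

first zero-pivot column = 3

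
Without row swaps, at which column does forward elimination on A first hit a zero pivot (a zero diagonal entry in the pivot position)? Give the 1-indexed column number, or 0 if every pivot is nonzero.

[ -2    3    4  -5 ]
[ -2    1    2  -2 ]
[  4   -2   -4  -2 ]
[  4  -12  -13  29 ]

Naive forward elimination:
R2 <- R2 - (1)*R1:  [  0  -2  -2   3 ]
R3 <- R3 - (-2)*R1:  [   0    4    4  -12 ]
R4 <- R4 - (-2)*R1:  [  0  -6  -5  19 ]
R3 <- R3 - (-2)*R2:  [  0   0   0  -6 ]
R4 <- R4 - (3)*R2:  [  0   0   1  10 ]
Matrix at this point:
[ -2   3   4  -5 ]
[  0  -2  -2   3 ]
[  0   0   0  -6 ]
[  0   0   1  10 ]
Pivot entry (3,3) is zero but row 4 has 1 in column 3 -> naive elimination stops; a row interchange (e.g. R3 <-> R4) would be required here.

first zero-pivot column = 3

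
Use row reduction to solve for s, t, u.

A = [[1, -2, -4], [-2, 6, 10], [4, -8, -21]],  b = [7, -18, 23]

(5, -3, 1)

Forward elimination on [A|b]:
R2 <- R2 - (-2)*R1:  [  0   2   2  -4 ]
R3 <- R3 - (4)*R1:  [  0   0  -5  -5 ]
Row echelon form:
[ 1  -2  -4  |   7 ]
[ 0   2   2  |  -4 ]
[ 0   0  -5  |  -5 ]
Back-substitution:
u = (-5) / -5 = 1
t = (-4 - (2)*(1)) / 2 = -3
s = (7 - (-2)*(-3) - (-4)*(1)) / 1 = 5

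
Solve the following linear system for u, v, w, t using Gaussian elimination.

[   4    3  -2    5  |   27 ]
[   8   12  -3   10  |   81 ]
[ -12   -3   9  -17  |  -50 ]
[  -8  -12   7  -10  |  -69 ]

Forward elimination on [A|b]:
R2 <- R2 - (2)*R1:  [  0   6   1   0  27 ]
R3 <- R3 - (-3)*R1:  [  0   6   3  -2  31 ]
R4 <- R4 - (-2)*R1:  [   0   -6    3    0  -15 ]
R3 <- R3 - (1)*R2:  [  0   0   2  -2   4 ]
R4 <- R4 - (-1)*R2:  [  0   0   4   0  12 ]
R4 <- R4 - (2)*R3:  [ 0  0  0  4  4 ]
Row echelon form:
[ 4  3  -2   5  |  27 ]
[ 0  6   1   0  |  27 ]
[ 0  0   2  -2  |   4 ]
[ 0  0   0   4  |   4 ]
Back-substitution:
t = (4) / 4 = 1
w = (4 - (-2)*(1)) / 2 = 3
v = (27 - (1)*(3)) / 6 = 4
u = (27 - (3)*(4) - (-2)*(3) - (5)*(1)) / 4 = 4

(4, 4, 3, 1)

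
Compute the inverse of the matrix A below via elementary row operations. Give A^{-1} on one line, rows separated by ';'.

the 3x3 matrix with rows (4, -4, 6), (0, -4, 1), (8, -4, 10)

inverse = [-9/4 1 5/4; 1/2 -1/2 -1/4; 2 -1 -1]

Gauss-Jordan on [A | I]:
R1 <- (1/4)*R1:  [   1   -1  3/2  |  1/4    0    0 ]
R3 <- R3 - (8)*R1:  [  0   4  -2  |  -2   0   1 ]
R2 <- (1/-4)*R2:  [    0     1  -1/4  |     0  -1/4     0 ]
R1 <- R1 - (-1)*R2:  [    1     0   5/4  |   1/4  -1/4     0 ]
R3 <- R3 - (4)*R2:  [  0   0  -1  |  -2   1   1 ]
R3 <- (1/-1)*R3:  [  0   0   1  |   2  -1  -1 ]
R1 <- R1 - (5/4)*R3:  [    1     0     0  |  -9/4     1   5/4 ]
R2 <- R2 - (-1/4)*R3:  [    0     1     0  |   1/2  -1/2  -1/4 ]
Right block of [I | A^{-1}] is the inverse:
[ -9/4     1   5/4 ]
[  1/2  -1/2  -1/4 ]
[    2    -1    -1 ]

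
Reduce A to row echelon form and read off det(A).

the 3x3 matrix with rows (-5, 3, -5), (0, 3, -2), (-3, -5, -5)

Forward elimination:
R3 <- R3 - (3/5)*R1:  [     0  -34/5     -2 ]
R3 <- R3 - (-34/15)*R2:  [      0       0  -98/15 ]
Upper-triangular form:
[ -5  3      -5 ]
[  0  3      -2 ]
[  0  0  -98/15 ]
det(A) = (-1)^0 * (-5) * (3) * (-98/15) = 98  (0 row swaps -> sign +1)

det(A) = 98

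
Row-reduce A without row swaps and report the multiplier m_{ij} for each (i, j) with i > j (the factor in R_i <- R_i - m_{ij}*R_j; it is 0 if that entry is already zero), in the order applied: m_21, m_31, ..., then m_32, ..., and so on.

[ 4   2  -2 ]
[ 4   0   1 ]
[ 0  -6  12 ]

multipliers: 1, 0, 3

Forward elimination:
R2 <- R2 - (1)*R1:  [  0  -2   3 ]
R3: entry in column 1 is already 0 -> m_{31} = 0 (no row operation needed)
R3 <- R3 - (3)*R2:  [ 0  0  3 ]
Multipliers (in order of application): m_{21} = 1, m_{31} = 0, m_{32} = 3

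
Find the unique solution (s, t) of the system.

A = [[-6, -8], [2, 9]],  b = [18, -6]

Forward elimination on [A|b]:
R2 <- R2 - (-1/3)*R1:  [    0  19/3     0 ]
Row echelon form:
[ -6    -8  |  18 ]
[  0  19/3  |   0 ]
Back-substitution:
t = (0) / (19/3) = 0
s = (18 - (-8)*(0)) / -6 = -3

(-3, 0)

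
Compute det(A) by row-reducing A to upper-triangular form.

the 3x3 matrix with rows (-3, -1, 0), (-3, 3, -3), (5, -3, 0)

det(A) = 42

Forward elimination:
R2 <- R2 - (1)*R1:  [  0   4  -3 ]
R3 <- R3 - (-5/3)*R1:  [     0  -14/3      0 ]
R3 <- R3 - (-7/6)*R2:  [    0     0  -7/2 ]
Upper-triangular form:
[ -3  -1     0 ]
[  0   4    -3 ]
[  0   0  -7/2 ]
det(A) = (-1)^0 * (-3) * (4) * (-7/2) = 42  (0 row swaps -> sign +1)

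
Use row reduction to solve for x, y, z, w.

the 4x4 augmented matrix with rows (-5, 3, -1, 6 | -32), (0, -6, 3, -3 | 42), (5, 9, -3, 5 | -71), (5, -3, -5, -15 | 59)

Forward elimination on [A|b]:
R3 <- R3 - (-1)*R1:  [    0    12    -4    11  -103 ]
R4 <- R4 - (-1)*R1:  [  0   0  -6  -9  27 ]
R3 <- R3 - (-2)*R2:  [   0    0    2    5  -19 ]
R4 <- R4 - (-3)*R3:  [   0    0    0    6  -30 ]
Row echelon form:
[ -5   3  -1   6  |  -32 ]
[  0  -6   3  -3  |   42 ]
[  0   0   2   5  |  -19 ]
[  0   0   0   6  |  -30 ]
Back-substitution:
w = (-30) / 6 = -5
z = (-19 - (5)*(-5)) / 2 = 3
y = (42 - (3)*(3) - (-3)*(-5)) / -6 = -3
x = (-32 - (3)*(-3) - (-1)*(3) - (6)*(-5)) / -5 = -2

(-2, -3, 3, -5)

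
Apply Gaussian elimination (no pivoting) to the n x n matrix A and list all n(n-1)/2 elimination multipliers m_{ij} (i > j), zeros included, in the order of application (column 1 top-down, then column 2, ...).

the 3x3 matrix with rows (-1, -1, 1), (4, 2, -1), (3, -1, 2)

multipliers: -4, -3, 2

Forward elimination:
R2 <- R2 - (-4)*R1:  [  0  -2   3 ]
R3 <- R3 - (-3)*R1:  [  0  -4   5 ]
R3 <- R3 - (2)*R2:  [  0   0  -1 ]
Multipliers (in order of application): m_{21} = -4, m_{31} = -3, m_{32} = 2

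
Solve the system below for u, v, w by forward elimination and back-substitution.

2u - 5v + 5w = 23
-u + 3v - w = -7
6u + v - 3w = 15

(4, 0, 3)

Forward elimination on [A|b]:
R2 <- R2 - (-1/2)*R1:  [   0  1/2  3/2  9/2 ]
R3 <- R3 - (3)*R1:  [   0   16  -18  -54 ]
R3 <- R3 - (32)*R2:  [    0     0   -66  -198 ]
Row echelon form:
[ 2   -5    5  |    23 ]
[ 0  1/2  3/2  |   9/2 ]
[ 0    0  -66  |  -198 ]
Back-substitution:
w = (-198) / -66 = 3
v = (9/2 - (3/2)*(3)) / (1/2) = 0
u = (23 - (-5)*(0) - (5)*(3)) / 2 = 4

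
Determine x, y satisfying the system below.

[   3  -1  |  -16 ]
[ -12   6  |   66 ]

(-5, 1)

Forward elimination on [A|b]:
R2 <- R2 - (-4)*R1:  [ 0  2  2 ]
Row echelon form:
[ 3  -1  |  -16 ]
[ 0   2  |    2 ]
Back-substitution:
y = (2) / 2 = 1
x = (-16 - (-1)*(1)) / 3 = -5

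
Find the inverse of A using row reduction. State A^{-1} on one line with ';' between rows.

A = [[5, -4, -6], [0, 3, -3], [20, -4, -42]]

Gauss-Jordan on [A | I]:
R1 <- (1/5)*R1:  [    1  -4/5  -6/5  |   1/5     0     0 ]
R3 <- R3 - (20)*R1:  [   0   12  -18  |   -4    0    1 ]
R2 <- (1/3)*R2:  [   0    1   -1  |    0  1/3    0 ]
R1 <- R1 - (-4/5)*R2:  [    1     0    -2  |   1/5  4/15     0 ]
R3 <- R3 - (12)*R2:  [  0   0  -6  |  -4  -4   1 ]
R3 <- (1/-6)*R3:  [    0     0     1  |   2/3   2/3  -1/6 ]
R1 <- R1 - (-2)*R3:  [     1      0      0  |  23/15    8/5   -1/3 ]
R2 <- R2 - (-1)*R3:  [    0     1     0  |   2/3     1  -1/6 ]
Right block of [I | A^{-1}] is the inverse:
[ 23/15  8/5  -1/3 ]
[   2/3    1  -1/6 ]
[   2/3  2/3  -1/6 ]

inverse = [23/15 8/5 -1/3; 2/3 1 -1/6; 2/3 2/3 -1/6]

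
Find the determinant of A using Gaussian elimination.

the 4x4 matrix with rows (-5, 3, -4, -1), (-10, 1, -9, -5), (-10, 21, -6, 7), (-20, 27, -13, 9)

det(A) = -100

Forward elimination:
R2 <- R2 - (2)*R1:  [  0  -5  -1  -3 ]
R3 <- R3 - (2)*R1:  [  0  15   2   9 ]
R4 <- R4 - (4)*R1:  [  0  15   3  13 ]
R3 <- R3 - (-3)*R2:  [  0   0  -1   0 ]
R4 <- R4 - (-3)*R2:  [ 0  0  0  4 ]
Upper-triangular form:
[ -5   3  -4  -1 ]
[  0  -5  -1  -3 ]
[  0   0  -1   0 ]
[  0   0   0   4 ]
det(A) = (-1)^0 * (-5) * (-5) * (-1) * (4) = -100  (0 row swaps -> sign +1)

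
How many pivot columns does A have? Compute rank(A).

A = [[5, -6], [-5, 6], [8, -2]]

rank(A) = 2

Row reduction:
R2 <- R2 - (-1)*R1:  [ 0  0 ]
R3 <- R3 - (8/5)*R1:  [    0  38/5 ]
R2 <-> R3   (pivot in column 2 was zero)
[ 5    -6 ]
[ 0  38/5 ]
[ 0     0 ]
Row echelon form:
[ 5    -6 ]
[ 0  38/5 ]
[ 0     0 ]
Nonzero rows / pivot columns: 2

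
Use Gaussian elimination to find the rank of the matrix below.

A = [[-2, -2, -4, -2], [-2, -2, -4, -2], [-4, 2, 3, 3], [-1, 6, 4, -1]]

rank(A) = 3

Row reduction:
R2 <- R2 - (1)*R1:  [ 0  0  0  0 ]
R3 <- R3 - (2)*R1:  [  0   6  11   7 ]
R4 <- R4 - (1/2)*R1:  [ 0  7  6  0 ]
R2 <-> R3   (pivot in column 2 was zero)
[ -2  -2  -4  -2 ]
[  0   6  11   7 ]
[  0   0   0   0 ]
[  0   7   6   0 ]
R4 <- R4 - (7/6)*R2:  [     0      0  -41/6  -49/6 ]
R3 <-> R4   (pivot in column 3 was zero)
[ -2  -2     -4     -2 ]
[  0   6     11      7 ]
[  0   0  -41/6  -49/6 ]
[  0   0      0      0 ]
Row echelon form:
[ -2  -2     -4     -2 ]
[  0   6     11      7 ]
[  0   0  -41/6  -49/6 ]
[  0   0      0      0 ]
Nonzero rows / pivot columns: 3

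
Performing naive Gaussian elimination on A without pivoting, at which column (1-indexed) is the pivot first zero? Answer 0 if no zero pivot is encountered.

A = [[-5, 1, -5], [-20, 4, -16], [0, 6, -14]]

first zero-pivot column = 2

Naive forward elimination:
R2 <- R2 - (4)*R1:  [ 0  0  4 ]
Matrix at this point:
[ -5  1   -5 ]
[  0  0    4 ]
[  0  6  -14 ]
Pivot entry (2,2) is zero but row 3 has 6 in column 2 -> naive elimination stops; a row interchange (e.g. R2 <-> R3) would be required here.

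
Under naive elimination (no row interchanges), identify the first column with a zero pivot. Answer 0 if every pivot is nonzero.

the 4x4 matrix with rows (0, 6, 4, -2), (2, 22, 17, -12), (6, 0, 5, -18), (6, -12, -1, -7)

Naive forward elimination:
Pivot entry (1,1) is zero but row 2 has 2 in column 1 -> naive elimination stops; a row interchange (e.g. R1 <-> R2) would be required here.

first zero-pivot column = 1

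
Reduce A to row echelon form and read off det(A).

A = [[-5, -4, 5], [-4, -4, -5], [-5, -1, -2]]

Forward elimination:
R2 <- R2 - (4/5)*R1:  [    0  -4/5    -9 ]
R3 <- R3 - (1)*R1:  [  0   3  -7 ]
R3 <- R3 - (-15/4)*R2:  [      0       0  -163/4 ]
Upper-triangular form:
[ -5    -4       5 ]
[  0  -4/5      -9 ]
[  0     0  -163/4 ]
det(A) = (-1)^0 * (-5) * (-4/5) * (-163/4) = -163  (0 row swaps -> sign +1)

det(A) = -163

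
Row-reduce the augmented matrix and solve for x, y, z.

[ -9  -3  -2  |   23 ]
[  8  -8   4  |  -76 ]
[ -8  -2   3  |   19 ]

Forward elimination on [A|b]:
R2 <- R2 - (-8/9)*R1:  [      0   -32/3    20/9  -500/9 ]
R3 <- R3 - (8/9)*R1:  [     0    2/3   43/9  -13/9 ]
R3 <- R3 - (-1/16)*R2:  [      0       0   59/12  -59/12 ]
Row echelon form:
[ -9     -3     -2  |      23 ]
[  0  -32/3   20/9  |  -500/9 ]
[  0      0  59/12  |  -59/12 ]
Back-substitution:
z = (-59/12) / (59/12) = -1
y = (-500/9 - (20/9)*(-1)) / (-32/3) = 5
x = (23 - (-3)*(5) - (-2)*(-1)) / -9 = -4

(-4, 5, -1)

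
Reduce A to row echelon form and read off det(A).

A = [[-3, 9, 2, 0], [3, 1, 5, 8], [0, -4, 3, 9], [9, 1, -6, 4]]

Forward elimination:
R2 <- R2 - (-1)*R1:  [  0  10   7   8 ]
R4 <- R4 - (-3)*R1:  [  0  28   0   4 ]
R3 <- R3 - (-2/5)*R2:  [    0     0  29/5  61/5 ]
R4 <- R4 - (14/5)*R2:  [     0      0  -98/5  -92/5 ]
R4 <- R4 - (-98/29)*R3:  [      0       0       0  662/29 ]
Upper-triangular form:
[ -3   9     2       0 ]
[  0  10     7       8 ]
[  0   0  29/5    61/5 ]
[  0   0     0  662/29 ]
det(A) = (-1)^0 * (-3) * (10) * (29/5) * (662/29) = -3972  (0 row swaps -> sign +1)

det(A) = -3972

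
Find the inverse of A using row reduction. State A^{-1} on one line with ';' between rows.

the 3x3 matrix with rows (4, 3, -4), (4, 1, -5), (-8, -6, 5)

inverse = [-25/24 3/8 -11/24; 5/6 -1/2 1/6; -2/3 0 -1/3]

Gauss-Jordan on [A | I]:
R1 <- (1/4)*R1:  [   1  3/4   -1  |  1/4    0    0 ]
R2 <- R2 - (4)*R1:  [  0  -2  -1  |  -1   1   0 ]
R3 <- R3 - (-8)*R1:  [  0   0  -3  |   2   0   1 ]
R2 <- (1/-2)*R2:  [    0     1   1/2  |   1/2  -1/2     0 ]
R1 <- R1 - (3/4)*R2:  [     1      0  -11/8  |   -1/8    3/8      0 ]
R3 <- (1/-3)*R3:  [    0     0     1  |  -2/3     0  -1/3 ]
R1 <- R1 - (-11/8)*R3:  [      1       0       0  |  -25/24     3/8  -11/24 ]
R2 <- R2 - (1/2)*R3:  [    0     1     0  |   5/6  -1/2   1/6 ]
Right block of [I | A^{-1}] is the inverse:
[ -25/24   3/8  -11/24 ]
[    5/6  -1/2     1/6 ]
[   -2/3     0    -1/3 ]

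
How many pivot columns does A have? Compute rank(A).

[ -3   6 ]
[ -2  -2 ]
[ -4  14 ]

Row reduction:
R2 <- R2 - (2/3)*R1:  [  0  -6 ]
R3 <- R3 - (4/3)*R1:  [ 0  6 ]
R3 <- R3 - (-1)*R2:  [ 0  0 ]
Row echelon form:
[ -3   6 ]
[  0  -6 ]
[  0   0 ]
Nonzero rows / pivot columns: 2

rank(A) = 2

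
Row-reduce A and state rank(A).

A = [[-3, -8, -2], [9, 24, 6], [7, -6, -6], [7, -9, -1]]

Row reduction:
R2 <- R2 - (-3)*R1:  [ 0  0  0 ]
R3 <- R3 - (-7/3)*R1:  [     0  -74/3  -32/3 ]
R4 <- R4 - (-7/3)*R1:  [     0  -83/3  -17/3 ]
R2 <-> R3   (pivot in column 2 was zero)
[ -3     -8     -2 ]
[  0  -74/3  -32/3 ]
[  0      0      0 ]
[  0  -83/3  -17/3 ]
R4 <- R4 - (83/74)*R2:  [      0       0  233/37 ]
R3 <-> R4   (pivot in column 3 was zero)
[ -3     -8      -2 ]
[  0  -74/3   -32/3 ]
[  0      0  233/37 ]
[  0      0       0 ]
Row echelon form:
[ -3     -8      -2 ]
[  0  -74/3   -32/3 ]
[  0      0  233/37 ]
[  0      0       0 ]
Nonzero rows / pivot columns: 3

rank(A) = 3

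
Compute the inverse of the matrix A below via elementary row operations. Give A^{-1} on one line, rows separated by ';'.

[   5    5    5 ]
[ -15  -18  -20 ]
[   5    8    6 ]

Gauss-Jordan on [A | I]:
R1 <- (1/5)*R1:  [   1    1    1  |  1/5    0    0 ]
R2 <- R2 - (-15)*R1:  [  0  -3  -5  |   3   1   0 ]
R3 <- R3 - (5)*R1:  [  0   3   1  |  -1   0   1 ]
R2 <- (1/-3)*R2:  [    0     1   5/3  |    -1  -1/3     0 ]
R1 <- R1 - (1)*R2:  [    1     0  -2/3  |   6/5   1/3     0 ]
R3 <- R3 - (3)*R2:  [  0   0  -4  |   2   1   1 ]
R3 <- (1/-4)*R3:  [    0     0     1  |  -1/2  -1/4  -1/4 ]
R1 <- R1 - (-2/3)*R3:  [     1      0      0  |  13/15    1/6   -1/6 ]
R2 <- R2 - (5/3)*R3:  [    0     1     0  |  -1/6  1/12  5/12 ]
Right block of [I | A^{-1}] is the inverse:
[ 13/15   1/6  -1/6 ]
[  -1/6  1/12  5/12 ]
[  -1/2  -1/4  -1/4 ]

inverse = [13/15 1/6 -1/6; -1/6 1/12 5/12; -1/2 -1/4 -1/4]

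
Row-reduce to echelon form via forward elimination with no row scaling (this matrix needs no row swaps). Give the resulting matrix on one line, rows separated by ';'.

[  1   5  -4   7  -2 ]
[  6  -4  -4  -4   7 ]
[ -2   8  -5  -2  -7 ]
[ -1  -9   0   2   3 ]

REF = [1 5 -4 7 -2; 0 -34 20 -46 19; 0 0 -41/17 -210/17 -16/17; 0 0 0 1925/41 51/41]

Forward elimination:
R2 <- R2 - (6)*R1:  [   0  -34   20  -46   19 ]
R3 <- R3 - (-2)*R1:  [   0   18  -13   12  -11 ]
R4 <- R4 - (-1)*R1:  [  0  -4  -4   9   1 ]
R3 <- R3 - (-9/17)*R2:  [       0        0   -41/17  -210/17   -16/17 ]
R4 <- R4 - (2/17)*R2:  [       0        0  -108/17   245/17   -21/17 ]
R4 <- R4 - (108/41)*R3:  [       0        0        0  1925/41    51/41 ]
Row echelon form:
[ 1    5      -4        7      -2 ]
[ 0  -34      20      -46      19 ]
[ 0    0  -41/17  -210/17  -16/17 ]
[ 0    0       0  1925/41   51/41 ]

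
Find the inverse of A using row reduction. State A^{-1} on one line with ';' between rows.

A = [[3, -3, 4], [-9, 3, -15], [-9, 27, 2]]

inverse = [-137/30 -19/15 -11/30; -17/10 -7/15 -1/10; 12/5 3/5 1/5]

Gauss-Jordan on [A | I]:
R1 <- (1/3)*R1:  [   1   -1  4/3  |  1/3    0    0 ]
R2 <- R2 - (-9)*R1:  [  0  -6  -3  |   3   1   0 ]
R3 <- R3 - (-9)*R1:  [  0  18  14  |   3   0   1 ]
R2 <- (1/-6)*R2:  [    0     1   1/2  |  -1/2  -1/6     0 ]
R1 <- R1 - (-1)*R2:  [    1     0  11/6  |  -1/6  -1/6     0 ]
R3 <- R3 - (18)*R2:  [  0   0   5  |  12   3   1 ]
R3 <- (1/5)*R3:  [    0     0     1  |  12/5   3/5   1/5 ]
R1 <- R1 - (11/6)*R3:  [       1        0        0  |  -137/30   -19/15   -11/30 ]
R2 <- R2 - (1/2)*R3:  [      0       1       0  |  -17/10   -7/15   -1/10 ]
Right block of [I | A^{-1}] is the inverse:
[ -137/30  -19/15  -11/30 ]
[  -17/10   -7/15   -1/10 ]
[    12/5     3/5     1/5 ]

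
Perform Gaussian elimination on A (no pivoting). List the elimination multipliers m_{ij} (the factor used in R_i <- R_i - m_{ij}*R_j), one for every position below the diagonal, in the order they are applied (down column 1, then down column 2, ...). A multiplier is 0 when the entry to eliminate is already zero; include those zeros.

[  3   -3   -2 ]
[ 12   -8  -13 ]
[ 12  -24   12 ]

multipliers: 4, 4, -3

Forward elimination:
R2 <- R2 - (4)*R1:  [  0   4  -5 ]
R3 <- R3 - (4)*R1:  [   0  -12   20 ]
R3 <- R3 - (-3)*R2:  [ 0  0  5 ]
Multipliers (in order of application): m_{21} = 4, m_{31} = 4, m_{32} = -3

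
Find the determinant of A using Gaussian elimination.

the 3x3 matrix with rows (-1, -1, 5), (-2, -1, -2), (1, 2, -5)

det(A) = -12

Forward elimination:
R2 <- R2 - (2)*R1:  [   0    1  -12 ]
R3 <- R3 - (-1)*R1:  [ 0  1  0 ]
R3 <- R3 - (1)*R2:  [  0   0  12 ]
Upper-triangular form:
[ -1  -1    5 ]
[  0   1  -12 ]
[  0   0   12 ]
det(A) = (-1)^0 * (-1) * (1) * (12) = -12  (0 row swaps -> sign +1)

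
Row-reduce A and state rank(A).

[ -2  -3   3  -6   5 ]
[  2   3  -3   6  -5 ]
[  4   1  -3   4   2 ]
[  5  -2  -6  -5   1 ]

Row reduction:
R2 <- R2 - (-1)*R1:  [ 0  0  0  0  0 ]
R3 <- R3 - (-2)*R1:  [  0  -5   3  -8  12 ]
R4 <- R4 - (-5/2)*R1:  [     0  -19/2    3/2    -20   27/2 ]
R2 <-> R3   (pivot in column 2 was zero)
[ -2     -3    3   -6     5 ]
[  0     -5    3   -8    12 ]
[  0      0    0    0     0 ]
[  0  -19/2  3/2  -20  27/2 ]
R4 <- R4 - (19/10)*R2:  [      0       0   -21/5   -24/5  -93/10 ]
R3 <-> R4   (pivot in column 3 was zero)
[ -2  -3      3     -6       5 ]
[  0  -5      3     -8      12 ]
[  0   0  -21/5  -24/5  -93/10 ]
[  0   0      0      0       0 ]
Row echelon form:
[ -2  -3      3     -6       5 ]
[  0  -5      3     -8      12 ]
[  0   0  -21/5  -24/5  -93/10 ]
[  0   0      0      0       0 ]
Nonzero rows / pivot columns: 3

rank(A) = 3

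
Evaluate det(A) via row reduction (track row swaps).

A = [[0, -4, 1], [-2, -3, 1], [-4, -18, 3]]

det(A) = 16

Forward elimination:
R1 <-> R2   (pivot in column 1 was zero)
[ -2   -3  1 ]
[  0   -4  1 ]
[ -4  -18  3 ]
R3 <- R3 - (2)*R1:  [   0  -12    1 ]
R3 <- R3 - (3)*R2:  [  0   0  -2 ]
Upper-triangular form:
[ -2  -3   1 ]
[  0  -4   1 ]
[  0   0  -2 ]
det(A) = (-1)^1 * (-2) * (-4) * (-2) = 16  (1 row swap -> sign -1)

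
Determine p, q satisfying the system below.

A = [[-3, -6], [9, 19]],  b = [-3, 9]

Forward elimination on [A|b]:
R2 <- R2 - (-3)*R1:  [ 0  1  0 ]
Row echelon form:
[ -3  -6  |  -3 ]
[  0   1  |   0 ]
Back-substitution:
q = (0) / 1 = 0
p = (-3 - (-6)*(0)) / -3 = 1

(1, 0)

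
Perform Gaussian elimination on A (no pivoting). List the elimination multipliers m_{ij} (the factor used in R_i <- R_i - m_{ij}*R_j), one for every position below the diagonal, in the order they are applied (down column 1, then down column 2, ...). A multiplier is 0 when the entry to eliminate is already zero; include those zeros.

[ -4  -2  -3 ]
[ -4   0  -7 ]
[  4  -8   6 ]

multipliers: 1, -1, -5

Forward elimination:
R2 <- R2 - (1)*R1:  [  0   2  -4 ]
R3 <- R3 - (-1)*R1:  [   0  -10    3 ]
R3 <- R3 - (-5)*R2:  [   0    0  -17 ]
Multipliers (in order of application): m_{21} = 1, m_{31} = -1, m_{32} = -5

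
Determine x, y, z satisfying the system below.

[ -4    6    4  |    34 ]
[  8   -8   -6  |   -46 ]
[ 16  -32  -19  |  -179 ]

(0, 5, 1)

Forward elimination on [A|b]:
R2 <- R2 - (-2)*R1:  [  0   4   2  22 ]
R3 <- R3 - (-4)*R1:  [   0   -8   -3  -43 ]
R3 <- R3 - (-2)*R2:  [ 0  0  1  1 ]
Row echelon form:
[ -4  6  4  |  34 ]
[  0  4  2  |  22 ]
[  0  0  1  |   1 ]
Back-substitution:
z = (1) / 1 = 1
y = (22 - (2)*(1)) / 4 = 5
x = (34 - (6)*(5) - (4)*(1)) / -4 = 0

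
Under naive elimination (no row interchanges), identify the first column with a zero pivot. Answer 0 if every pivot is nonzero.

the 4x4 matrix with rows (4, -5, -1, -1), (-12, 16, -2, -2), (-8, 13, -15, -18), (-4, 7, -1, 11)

Naive forward elimination:
R2 <- R2 - (-3)*R1:  [  0   1  -5  -5 ]
R3 <- R3 - (-2)*R1:  [   0    3  -17  -20 ]
R4 <- R4 - (-1)*R1:  [  0   2  -2  10 ]
R3 <- R3 - (3)*R2:  [  0   0  -2  -5 ]
R4 <- R4 - (2)*R2:  [  0   0   8  20 ]
R4 <- R4 - (-4)*R3:  [ 0  0  0  0 ]
Matrix at this point:
[ 4  -5  -1  -1 ]
[ 0   1  -5  -5 ]
[ 0   0  -2  -5 ]
[ 0   0   0   0 ]
Pivot entry (4,4) in the last row is zero and there are no rows below to swap with -> zero pivot in column 4 (A is singular).

first zero-pivot column = 4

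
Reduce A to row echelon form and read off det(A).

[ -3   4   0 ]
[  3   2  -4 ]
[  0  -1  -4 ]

Forward elimination:
R2 <- R2 - (-1)*R1:  [  0   6  -4 ]
R3 <- R3 - (-1/6)*R2:  [     0      0  -14/3 ]
Upper-triangular form:
[ -3  4      0 ]
[  0  6     -4 ]
[  0  0  -14/3 ]
det(A) = (-1)^0 * (-3) * (6) * (-14/3) = 84  (0 row swaps -> sign +1)

det(A) = 84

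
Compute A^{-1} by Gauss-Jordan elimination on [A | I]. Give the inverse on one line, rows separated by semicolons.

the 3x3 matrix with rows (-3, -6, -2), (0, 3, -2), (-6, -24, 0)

Gauss-Jordan on [A | I]:
R1 <- (1/-3)*R1:  [    1     2   2/3  |  -1/3     0     0 ]
R3 <- R3 - (-6)*R1:  [   0  -12    4  |   -2    0    1 ]
R2 <- (1/3)*R2:  [    0     1  -2/3  |     0   1/3     0 ]
R1 <- R1 - (2)*R2:  [    1     0     2  |  -1/3  -2/3     0 ]
R3 <- R3 - (-12)*R2:  [  0   0  -4  |  -2   4   1 ]
R3 <- (1/-4)*R3:  [    0     0     1  |   1/2    -1  -1/4 ]
R1 <- R1 - (2)*R3:  [    1     0     0  |  -4/3   4/3   1/2 ]
R2 <- R2 - (-2/3)*R3:  [    0     1     0  |   1/3  -1/3  -1/6 ]
Right block of [I | A^{-1}] is the inverse:
[ -4/3   4/3   1/2 ]
[  1/3  -1/3  -1/6 ]
[  1/2    -1  -1/4 ]

inverse = [-4/3 4/3 1/2; 1/3 -1/3 -1/6; 1/2 -1 -1/4]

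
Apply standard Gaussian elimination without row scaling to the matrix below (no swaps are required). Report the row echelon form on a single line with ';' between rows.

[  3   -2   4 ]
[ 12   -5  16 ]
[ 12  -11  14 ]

REF = [3 -2 4; 0 3 0; 0 0 -2]

Forward elimination:
R2 <- R2 - (4)*R1:  [ 0  3  0 ]
R3 <- R3 - (4)*R1:  [  0  -3  -2 ]
R3 <- R3 - (-1)*R2:  [  0   0  -2 ]
Row echelon form:
[ 3  -2   4 ]
[ 0   3   0 ]
[ 0   0  -2 ]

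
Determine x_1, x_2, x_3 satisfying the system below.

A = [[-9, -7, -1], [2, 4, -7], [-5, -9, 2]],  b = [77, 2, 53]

Forward elimination on [A|b]:
R2 <- R2 - (-2/9)*R1:  [     0   22/9  -65/9  172/9 ]
R3 <- R3 - (5/9)*R1:  [     0  -46/9   23/9   92/9 ]
R3 <- R3 - (-23/11)*R2:  [       0        0  -138/11   552/11 ]
Row echelon form:
[ -9    -7       -1  |      77 ]
[  0  22/9    -65/9  |   172/9 ]
[  0     0  -138/11  |  552/11 ]
Back-substitution:
x_3 = (552/11) / (-138/11) = -4
x_2 = (172/9 - (-65/9)*(-4)) / (22/9) = -4
x_1 = (77 - (-7)*(-4) - (-1)*(-4)) / -9 = -5

(-5, -4, -4)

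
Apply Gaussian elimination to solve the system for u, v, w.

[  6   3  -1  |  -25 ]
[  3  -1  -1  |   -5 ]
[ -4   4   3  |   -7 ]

(-4, -2, -5)

Forward elimination on [A|b]:
R2 <- R2 - (1/2)*R1:  [    0  -5/2  -1/2  15/2 ]
R3 <- R3 - (-2/3)*R1:  [     0      6    7/3  -71/3 ]
R3 <- R3 - (-12/5)*R2:  [     0      0  17/15  -17/3 ]
Row echelon form:
[ 6     3     -1  |    -25 ]
[ 0  -5/2   -1/2  |   15/2 ]
[ 0     0  17/15  |  -17/3 ]
Back-substitution:
w = (-17/3) / (17/15) = -5
v = (15/2 - (-1/2)*(-5)) / (-5/2) = -2
u = (-25 - (3)*(-2) - (-1)*(-5)) / 6 = -4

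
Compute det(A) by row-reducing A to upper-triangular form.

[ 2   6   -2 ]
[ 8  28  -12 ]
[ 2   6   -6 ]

Forward elimination:
R2 <- R2 - (4)*R1:  [  0   4  -4 ]
R3 <- R3 - (1)*R1:  [  0   0  -4 ]
Upper-triangular form:
[ 2  6  -2 ]
[ 0  4  -4 ]
[ 0  0  -4 ]
det(A) = (-1)^0 * (2) * (4) * (-4) = -32  (0 row swaps -> sign +1)

det(A) = -32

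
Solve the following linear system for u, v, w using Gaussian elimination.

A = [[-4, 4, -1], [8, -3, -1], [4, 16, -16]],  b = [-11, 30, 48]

(4, 1, -1)

Forward elimination on [A|b]:
R2 <- R2 - (-2)*R1:  [  0   5  -3   8 ]
R3 <- R3 - (-1)*R1:  [   0   20  -17   37 ]
R3 <- R3 - (4)*R2:  [  0   0  -5   5 ]
Row echelon form:
[ -4  4  -1  |  -11 ]
[  0  5  -3  |    8 ]
[  0  0  -5  |    5 ]
Back-substitution:
w = (5) / -5 = -1
v = (8 - (-3)*(-1)) / 5 = 1
u = (-11 - (4)*(1) - (-1)*(-1)) / -4 = 4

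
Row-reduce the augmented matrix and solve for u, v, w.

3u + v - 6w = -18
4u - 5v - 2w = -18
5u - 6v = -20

(-4, 0, 1)

Forward elimination on [A|b]:
R2 <- R2 - (4/3)*R1:  [     0  -19/3      6      6 ]
R3 <- R3 - (5/3)*R1:  [     0  -23/3     10     10 ]
R3 <- R3 - (23/19)*R2:  [     0      0  52/19  52/19 ]
Row echelon form:
[ 3      1     -6  |    -18 ]
[ 0  -19/3      6  |      6 ]
[ 0      0  52/19  |  52/19 ]
Back-substitution:
w = (52/19) / (52/19) = 1
v = (6 - (6)*(1)) / (-19/3) = 0
u = (-18 - (1)*(0) - (-6)*(1)) / 3 = -4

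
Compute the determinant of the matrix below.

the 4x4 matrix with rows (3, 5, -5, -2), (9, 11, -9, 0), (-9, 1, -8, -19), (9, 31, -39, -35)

Forward elimination:
R2 <- R2 - (3)*R1:  [  0  -4   6   6 ]
R3 <- R3 - (-3)*R1:  [   0   16  -23  -25 ]
R4 <- R4 - (3)*R1:  [   0   16  -24  -29 ]
R3 <- R3 - (-4)*R2:  [  0   0   1  -1 ]
R4 <- R4 - (-4)*R2:  [  0   0   0  -5 ]
Upper-triangular form:
[ 3   5  -5  -2 ]
[ 0  -4   6   6 ]
[ 0   0   1  -1 ]
[ 0   0   0  -5 ]
det(A) = (-1)^0 * (3) * (-4) * (1) * (-5) = 60  (0 row swaps -> sign +1)

det(A) = 60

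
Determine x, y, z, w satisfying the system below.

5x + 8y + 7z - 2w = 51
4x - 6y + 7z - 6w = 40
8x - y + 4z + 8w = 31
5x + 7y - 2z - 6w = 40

Forward elimination on [A|b]:
R2 <- R2 - (4/5)*R1:  [     0  -62/5    7/5  -22/5   -4/5 ]
R3 <- R3 - (8/5)*R1:  [      0   -69/5   -36/5    56/5  -253/5 ]
R4 <- R4 - (1)*R1:  [   0   -1   -9   -4  -11 ]
R3 <- R3 - (69/62)*R2:  [        0         0   -543/62    499/31  -1541/31 ]
R4 <- R4 - (5/62)*R2:  [       0        0  -565/62  -113/31  -339/31 ]
R4 <- R4 - (565/543)*R3:  [          0           0           0  -11074/543   22148/543 ]
Row echelon form:
[ 5      8        7          -2  |         51 ]
[ 0  -62/5      7/5       -22/5  |       -4/5 ]
[ 0      0  -543/62      499/31  |   -1541/31 ]
[ 0      0        0  -11074/543  |  22148/543 ]
Back-substitution:
w = (22148/543) / (-11074/543) = -2
z = (-1541/31 - (499/31)*(-2)) / (-543/62) = 2
y = (-4/5 - (7/5)*(2) - (-22/5)*(-2)) / (-62/5) = 1
x = (51 - (8)*(1) - (7)*(2) - (-2)*(-2)) / 5 = 5

(5, 1, 2, -2)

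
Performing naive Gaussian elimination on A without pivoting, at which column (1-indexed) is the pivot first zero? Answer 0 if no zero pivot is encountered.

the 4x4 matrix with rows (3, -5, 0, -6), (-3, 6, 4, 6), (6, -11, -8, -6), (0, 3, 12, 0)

Naive forward elimination:
R2 <- R2 - (-1)*R1:  [ 0  1  4  0 ]
R3 <- R3 - (2)*R1:  [  0  -1  -8   6 ]
R3 <- R3 - (-1)*R2:  [  0   0  -4   6 ]
R4 <- R4 - (3)*R2:  [ 0  0  0  0 ]
Matrix at this point:
[ 3  -5   0  -6 ]
[ 0   1   4   0 ]
[ 0   0  -4   6 ]
[ 0   0   0   0 ]
Pivot entry (4,4) in the last row is zero and there are no rows below to swap with -> zero pivot in column 4 (A is singular).

first zero-pivot column = 4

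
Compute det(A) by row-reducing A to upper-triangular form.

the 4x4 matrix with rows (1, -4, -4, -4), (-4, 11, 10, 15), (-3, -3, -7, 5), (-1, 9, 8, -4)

Forward elimination:
R2 <- R2 - (-4)*R1:  [  0  -5  -6  -1 ]
R3 <- R3 - (-3)*R1:  [   0  -15  -19   -7 ]
R4 <- R4 - (-1)*R1:  [  0   5   4  -8 ]
R3 <- R3 - (3)*R2:  [  0   0  -1  -4 ]
R4 <- R4 - (-1)*R2:  [  0   0  -2  -9 ]
R4 <- R4 - (2)*R3:  [  0   0   0  -1 ]
Upper-triangular form:
[ 1  -4  -4  -4 ]
[ 0  -5  -6  -1 ]
[ 0   0  -1  -4 ]
[ 0   0   0  -1 ]
det(A) = (-1)^0 * (1) * (-5) * (-1) * (-1) = -5  (0 row swaps -> sign +1)

det(A) = -5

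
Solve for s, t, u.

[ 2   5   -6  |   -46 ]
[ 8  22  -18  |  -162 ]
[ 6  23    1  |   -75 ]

(2, -4, 5)

Forward elimination on [A|b]:
R2 <- R2 - (4)*R1:  [  0   2   6  22 ]
R3 <- R3 - (3)*R1:  [  0   8  19  63 ]
R3 <- R3 - (4)*R2:  [   0    0   -5  -25 ]
Row echelon form:
[ 2  5  -6  |  -46 ]
[ 0  2   6  |   22 ]
[ 0  0  -5  |  -25 ]
Back-substitution:
u = (-25) / -5 = 5
t = (22 - (6)*(5)) / 2 = -4
s = (-46 - (5)*(-4) - (-6)*(5)) / 2 = 2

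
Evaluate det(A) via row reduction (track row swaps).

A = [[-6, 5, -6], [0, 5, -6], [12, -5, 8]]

det(A) = -60

Forward elimination:
R3 <- R3 - (-2)*R1:  [  0   5  -4 ]
R3 <- R3 - (1)*R2:  [ 0  0  2 ]
Upper-triangular form:
[ -6  5  -6 ]
[  0  5  -6 ]
[  0  0   2 ]
det(A) = (-1)^0 * (-6) * (5) * (2) = -60  (0 row swaps -> sign +1)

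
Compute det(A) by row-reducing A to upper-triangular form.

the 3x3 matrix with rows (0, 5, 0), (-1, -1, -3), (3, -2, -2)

det(A) = -55

Forward elimination:
R1 <-> R2   (pivot in column 1 was zero)
[ -1  -1  -3 ]
[  0   5   0 ]
[  3  -2  -2 ]
R3 <- R3 - (-3)*R1:  [   0   -5  -11 ]
R3 <- R3 - (-1)*R2:  [   0    0  -11 ]
Upper-triangular form:
[ -1  -1   -3 ]
[  0   5    0 ]
[  0   0  -11 ]
det(A) = (-1)^1 * (-1) * (5) * (-11) = -55  (1 row swap -> sign -1)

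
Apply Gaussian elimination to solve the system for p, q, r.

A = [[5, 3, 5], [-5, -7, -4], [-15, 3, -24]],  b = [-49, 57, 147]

Forward elimination on [A|b]:
R2 <- R2 - (-1)*R1:  [  0  -4   1   8 ]
R3 <- R3 - (-3)*R1:  [  0  12  -9   0 ]
R3 <- R3 - (-3)*R2:  [  0   0  -6  24 ]
Row echelon form:
[ 5   3   5  |  -49 ]
[ 0  -4   1  |    8 ]
[ 0   0  -6  |   24 ]
Back-substitution:
r = (24) / -6 = -4
q = (8 - (1)*(-4)) / -4 = -3
p = (-49 - (3)*(-3) - (5)*(-4)) / 5 = -4

(-4, -3, -4)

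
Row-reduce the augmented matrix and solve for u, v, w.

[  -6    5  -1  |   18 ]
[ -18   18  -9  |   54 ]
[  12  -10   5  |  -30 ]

(0, 4, 2)

Forward elimination on [A|b]:
R2 <- R2 - (3)*R1:  [  0   3  -6   0 ]
R3 <- R3 - (-2)*R1:  [ 0  0  3  6 ]
Row echelon form:
[ -6  5  -1  |  18 ]
[  0  3  -6  |   0 ]
[  0  0   3  |   6 ]
Back-substitution:
w = (6) / 3 = 2
v = (0 - (-6)*(2)) / 3 = 4
u = (18 - (5)*(4) - (-1)*(2)) / -6 = 0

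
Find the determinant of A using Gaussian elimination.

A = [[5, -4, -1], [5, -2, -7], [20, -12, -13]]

det(A) = 30

Forward elimination:
R2 <- R2 - (1)*R1:  [  0   2  -6 ]
R3 <- R3 - (4)*R1:  [  0   4  -9 ]
R3 <- R3 - (2)*R2:  [ 0  0  3 ]
Upper-triangular form:
[ 5  -4  -1 ]
[ 0   2  -6 ]
[ 0   0   3 ]
det(A) = (-1)^0 * (5) * (2) * (3) = 30  (0 row swaps -> sign +1)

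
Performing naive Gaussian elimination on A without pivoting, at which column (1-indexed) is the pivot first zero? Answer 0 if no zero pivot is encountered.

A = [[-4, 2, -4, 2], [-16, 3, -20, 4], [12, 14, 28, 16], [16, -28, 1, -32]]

Naive forward elimination:
R2 <- R2 - (4)*R1:  [  0  -5  -4  -4 ]
R3 <- R3 - (-3)*R1:  [  0  20  16  22 ]
R4 <- R4 - (-4)*R1:  [   0  -20  -15  -24 ]
R3 <- R3 - (-4)*R2:  [ 0  0  0  6 ]
R4 <- R4 - (4)*R2:  [  0   0   1  -8 ]
Matrix at this point:
[ -4   2  -4   2 ]
[  0  -5  -4  -4 ]
[  0   0   0   6 ]
[  0   0   1  -8 ]
Pivot entry (3,3) is zero but row 4 has 1 in column 3 -> naive elimination stops; a row interchange (e.g. R3 <-> R4) would be required here.

first zero-pivot column = 3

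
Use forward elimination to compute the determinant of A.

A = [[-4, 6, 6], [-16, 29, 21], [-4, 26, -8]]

Forward elimination:
R2 <- R2 - (4)*R1:  [  0   5  -3 ]
R3 <- R3 - (1)*R1:  [   0   20  -14 ]
R3 <- R3 - (4)*R2:  [  0   0  -2 ]
Upper-triangular form:
[ -4  6   6 ]
[  0  5  -3 ]
[  0  0  -2 ]
det(A) = (-1)^0 * (-4) * (5) * (-2) = 40  (0 row swaps -> sign +1)

det(A) = 40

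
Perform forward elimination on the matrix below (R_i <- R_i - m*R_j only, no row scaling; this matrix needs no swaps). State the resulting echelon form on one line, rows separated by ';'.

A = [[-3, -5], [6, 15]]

REF = [-3 -5; 0 5]

Forward elimination:
R2 <- R2 - (-2)*R1:  [ 0  5 ]
Row echelon form:
[ -3  -5 ]
[  0   5 ]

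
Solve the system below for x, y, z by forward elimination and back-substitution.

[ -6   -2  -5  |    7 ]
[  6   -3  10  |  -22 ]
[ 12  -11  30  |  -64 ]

(-1, 2, -1)

Forward elimination on [A|b]:
R2 <- R2 - (-1)*R1:  [   0   -5    5  -15 ]
R3 <- R3 - (-2)*R1:  [   0  -15   20  -50 ]
R3 <- R3 - (3)*R2:  [  0   0   5  -5 ]
Row echelon form:
[ -6  -2  -5  |    7 ]
[  0  -5   5  |  -15 ]
[  0   0   5  |   -5 ]
Back-substitution:
z = (-5) / 5 = -1
y = (-15 - (5)*(-1)) / -5 = 2
x = (7 - (-2)*(2) - (-5)*(-1)) / -6 = -1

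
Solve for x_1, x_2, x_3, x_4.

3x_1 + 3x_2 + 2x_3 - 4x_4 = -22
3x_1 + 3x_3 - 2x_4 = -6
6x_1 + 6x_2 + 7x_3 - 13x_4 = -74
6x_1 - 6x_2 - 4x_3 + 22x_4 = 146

(5, -5, -5, 3)

Forward elimination on [A|b]:
R2 <- R2 - (1)*R1:  [  0  -3   1   2  16 ]
R3 <- R3 - (2)*R1:  [   0    0    3   -5  -30 ]
R4 <- R4 - (2)*R1:  [   0  -12   -8   30  190 ]
R4 <- R4 - (4)*R2:  [   0    0  -12   22  126 ]
R4 <- R4 - (-4)*R3:  [ 0  0  0  2  6 ]
Row echelon form:
[ 3   3  2  -4  |  -22 ]
[ 0  -3  1   2  |   16 ]
[ 0   0  3  -5  |  -30 ]
[ 0   0  0   2  |    6 ]
Back-substitution:
x_4 = (6) / 2 = 3
x_3 = (-30 - (-5)*(3)) / 3 = -5
x_2 = (16 - (1)*(-5) - (2)*(3)) / -3 = -5
x_1 = (-22 - (3)*(-5) - (2)*(-5) - (-4)*(3)) / 3 = 5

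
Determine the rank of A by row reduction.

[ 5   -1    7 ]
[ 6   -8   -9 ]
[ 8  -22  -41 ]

rank(A) = 2

Row reduction:
R2 <- R2 - (6/5)*R1:  [     0  -34/5  -87/5 ]
R3 <- R3 - (8/5)*R1:  [      0  -102/5  -261/5 ]
R3 <- R3 - (3)*R2:  [ 0  0  0 ]
Row echelon form:
[ 5     -1      7 ]
[ 0  -34/5  -87/5 ]
[ 0      0      0 ]
Nonzero rows / pivot columns: 2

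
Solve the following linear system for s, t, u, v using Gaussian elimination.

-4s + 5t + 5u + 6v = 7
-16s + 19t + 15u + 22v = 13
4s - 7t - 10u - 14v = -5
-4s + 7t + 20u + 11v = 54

Forward elimination on [A|b]:
R2 <- R2 - (4)*R1:  [   0   -1   -5   -2  -15 ]
R3 <- R3 - (-1)*R1:  [  0  -2  -5  -8   2 ]
R4 <- R4 - (1)*R1:  [  0   2  15   5  47 ]
R3 <- R3 - (2)*R2:  [  0   0   5  -4  32 ]
R4 <- R4 - (-2)*R2:  [  0   0   5   1  17 ]
R4 <- R4 - (1)*R3:  [   0    0    0    5  -15 ]
Row echelon form:
[ -4   5   5   6  |    7 ]
[  0  -1  -5  -2  |  -15 ]
[  0   0   5  -4  |   32 ]
[  0   0   0   5  |  -15 ]
Back-substitution:
v = (-15) / 5 = -3
u = (32 - (-4)*(-3)) / 5 = 4
t = (-15 - (-5)*(4) - (-2)*(-3)) / -1 = 1
s = (7 - (5)*(1) - (5)*(4) - (6)*(-3)) / -4 = 0

(0, 1, 4, -3)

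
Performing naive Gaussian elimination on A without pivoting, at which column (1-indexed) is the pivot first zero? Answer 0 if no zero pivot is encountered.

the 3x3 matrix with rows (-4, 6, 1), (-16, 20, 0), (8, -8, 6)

first zero-pivot column = 0

Naive forward elimination:
R2 <- R2 - (4)*R1:  [  0  -4  -4 ]
R3 <- R3 - (-2)*R1:  [ 0  4  8 ]
R3 <- R3 - (-1)*R2:  [ 0  0  4 ]
All pivots nonzero; naive elimination completes without hitting a zero pivot.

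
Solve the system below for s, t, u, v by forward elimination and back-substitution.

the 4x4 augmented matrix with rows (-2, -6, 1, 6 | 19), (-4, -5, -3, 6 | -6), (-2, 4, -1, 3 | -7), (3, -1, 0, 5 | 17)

Forward elimination on [A|b]:
R2 <- R2 - (2)*R1:  [   0    7   -5   -6  -44 ]
R3 <- R3 - (1)*R1:  [   0   10   -2   -3  -26 ]
R4 <- R4 - (-3/2)*R1:  [    0   -10   3/2    14  91/2 ]
R3 <- R3 - (10/7)*R2:  [     0      0   36/7   39/7  258/7 ]
R4 <- R4 - (-10/7)*R2:  [       0        0   -79/14     38/7  -243/14 ]
R4 <- R4 - (-79/72)*R3:  [      0       0       0  277/24  277/12 ]
Row echelon form:
[ -2  -6     1       6  |      19 ]
[  0   7    -5      -6  |     -44 ]
[  0   0  36/7    39/7  |   258/7 ]
[  0   0     0  277/24  |  277/12 ]
Back-substitution:
v = (277/12) / (277/24) = 2
u = (258/7 - (39/7)*(2)) / (36/7) = 5
t = (-44 - (-5)*(5) - (-6)*(2)) / 7 = -1
s = (19 - (-6)*(-1) - (1)*(5) - (6)*(2)) / -2 = 2

(2, -1, 5, 2)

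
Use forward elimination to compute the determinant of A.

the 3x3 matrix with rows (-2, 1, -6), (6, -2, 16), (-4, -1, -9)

Forward elimination:
R2 <- R2 - (-3)*R1:  [  0   1  -2 ]
R3 <- R3 - (2)*R1:  [  0  -3   3 ]
R3 <- R3 - (-3)*R2:  [  0   0  -3 ]
Upper-triangular form:
[ -2  1  -6 ]
[  0  1  -2 ]
[  0  0  -3 ]
det(A) = (-1)^0 * (-2) * (1) * (-3) = 6  (0 row swaps -> sign +1)

det(A) = 6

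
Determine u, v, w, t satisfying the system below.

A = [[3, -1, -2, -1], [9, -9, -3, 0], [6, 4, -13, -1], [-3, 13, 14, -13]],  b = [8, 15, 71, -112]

Forward elimination on [A|b]:
R2 <- R2 - (3)*R1:  [  0  -6   3   3  -9 ]
R3 <- R3 - (2)*R1:  [  0   6  -9   1  55 ]
R4 <- R4 - (-1)*R1:  [    0    12    12   -14  -104 ]
R3 <- R3 - (-1)*R2:  [  0   0  -6   4  46 ]
R4 <- R4 - (-2)*R2:  [    0     0    18    -8  -122 ]
R4 <- R4 - (-3)*R3:  [  0   0   0   4  16 ]
Row echelon form:
[ 3  -1  -2  -1  |   8 ]
[ 0  -6   3   3  |  -9 ]
[ 0   0  -6   4  |  46 ]
[ 0   0   0   4  |  16 ]
Back-substitution:
t = (16) / 4 = 4
w = (46 - (4)*(4)) / -6 = -5
v = (-9 - (3)*(-5) - (3)*(4)) / -6 = 1
u = (8 - (-1)*(1) - (-2)*(-5) - (-1)*(4)) / 3 = 1

(1, 1, -5, 4)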